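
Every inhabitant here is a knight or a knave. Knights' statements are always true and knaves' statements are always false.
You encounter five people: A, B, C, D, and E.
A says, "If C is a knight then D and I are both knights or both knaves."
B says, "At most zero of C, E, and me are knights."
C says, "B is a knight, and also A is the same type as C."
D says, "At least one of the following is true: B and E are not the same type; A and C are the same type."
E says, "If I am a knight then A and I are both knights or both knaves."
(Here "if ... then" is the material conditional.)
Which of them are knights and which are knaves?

A is a knight, B is a knave, C is a knave, D is a knight, and E is a knight.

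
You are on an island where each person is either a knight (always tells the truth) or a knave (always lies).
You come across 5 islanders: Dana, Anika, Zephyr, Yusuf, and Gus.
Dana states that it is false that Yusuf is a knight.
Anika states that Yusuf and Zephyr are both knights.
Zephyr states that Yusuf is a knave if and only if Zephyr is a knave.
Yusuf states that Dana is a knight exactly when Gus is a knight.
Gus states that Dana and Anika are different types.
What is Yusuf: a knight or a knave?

Yusuf is a knight.

Consistent assignments: {Dana=knave, Anika=knave, Zephyr=knave, Yusuf=knight, Gus=knave}
In every consistent assignment, Yusuf is a knight.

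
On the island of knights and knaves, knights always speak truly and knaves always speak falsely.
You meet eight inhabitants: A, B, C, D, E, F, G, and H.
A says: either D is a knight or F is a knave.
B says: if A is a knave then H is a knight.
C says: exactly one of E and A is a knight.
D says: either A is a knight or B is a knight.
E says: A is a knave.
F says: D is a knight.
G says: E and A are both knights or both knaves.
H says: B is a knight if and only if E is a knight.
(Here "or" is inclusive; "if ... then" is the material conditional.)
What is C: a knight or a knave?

C is a knight.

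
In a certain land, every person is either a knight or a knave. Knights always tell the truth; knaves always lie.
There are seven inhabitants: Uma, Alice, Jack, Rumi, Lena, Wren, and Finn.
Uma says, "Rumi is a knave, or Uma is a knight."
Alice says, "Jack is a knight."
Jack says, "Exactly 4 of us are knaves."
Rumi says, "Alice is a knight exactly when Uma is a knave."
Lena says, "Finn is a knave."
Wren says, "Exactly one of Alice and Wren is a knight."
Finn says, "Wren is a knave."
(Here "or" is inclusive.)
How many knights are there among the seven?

4

The unique consistent assignment is Uma=knight, Alice=knave, Jack=knave, Rumi=knight, Lena=knight, Wren=knight, Finn=knave.
That has 4 knights.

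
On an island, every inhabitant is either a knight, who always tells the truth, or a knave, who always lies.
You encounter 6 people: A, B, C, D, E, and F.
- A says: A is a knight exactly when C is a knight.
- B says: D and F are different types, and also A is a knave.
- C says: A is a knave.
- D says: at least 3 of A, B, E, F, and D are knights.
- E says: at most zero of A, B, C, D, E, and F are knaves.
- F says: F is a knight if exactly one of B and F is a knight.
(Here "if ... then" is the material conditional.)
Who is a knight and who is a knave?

As a knave, A's statement "A is a knight exactly when C is a knight" should be False; it is.
B is a knight, so "D and F are different types, and also A is a knave" must be true — and it is.
C (knight): "A is a knave" — true. ✓
D is a knave, so "at least 3 of A, B, E, F, and D are knights" must be False — and it is.
Since E is a knave, "at most zero of A, B, C, D, E, and F are knaves" needs to be False, which holds.
F is a knight, and the claim "F is a knight if exactly one of B and F is a knight" is indeed true.

Knights: B, C, and F. Knaves: A, D, and E.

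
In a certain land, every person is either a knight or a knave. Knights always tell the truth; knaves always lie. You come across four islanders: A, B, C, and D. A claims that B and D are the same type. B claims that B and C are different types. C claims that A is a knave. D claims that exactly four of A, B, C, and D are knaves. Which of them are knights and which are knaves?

A is a knight, B is a knave, C is a knave, and D is a knave.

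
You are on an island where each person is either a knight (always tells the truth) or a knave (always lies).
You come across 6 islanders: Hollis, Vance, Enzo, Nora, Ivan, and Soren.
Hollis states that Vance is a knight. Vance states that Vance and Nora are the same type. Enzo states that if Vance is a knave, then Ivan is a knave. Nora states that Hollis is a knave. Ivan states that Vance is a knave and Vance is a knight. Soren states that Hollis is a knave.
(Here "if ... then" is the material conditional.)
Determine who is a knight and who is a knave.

Hollis is a knave, Vance is a knave, Enzo is a knight, Nora is a knight, Ivan is a knave, and Soren is a knight.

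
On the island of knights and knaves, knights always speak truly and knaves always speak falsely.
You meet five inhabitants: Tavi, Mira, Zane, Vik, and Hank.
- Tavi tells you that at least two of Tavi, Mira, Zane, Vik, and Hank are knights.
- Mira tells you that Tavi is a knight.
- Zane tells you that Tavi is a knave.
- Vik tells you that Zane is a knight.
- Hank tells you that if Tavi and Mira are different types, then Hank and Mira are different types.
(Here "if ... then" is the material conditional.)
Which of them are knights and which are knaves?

Knights: Tavi, Mira, and Hank. Knaves: Zane and Vik.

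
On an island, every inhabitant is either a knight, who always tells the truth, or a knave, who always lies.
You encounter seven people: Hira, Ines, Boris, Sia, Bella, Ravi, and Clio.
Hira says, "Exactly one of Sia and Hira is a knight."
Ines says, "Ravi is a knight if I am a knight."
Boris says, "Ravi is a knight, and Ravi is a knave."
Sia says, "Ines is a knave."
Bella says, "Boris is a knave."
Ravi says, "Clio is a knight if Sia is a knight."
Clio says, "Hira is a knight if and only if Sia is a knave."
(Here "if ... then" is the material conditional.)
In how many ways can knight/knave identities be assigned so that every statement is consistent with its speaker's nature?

2

Consistent assignments:
  Hira=knight, Ines=knight, Boris=knave, Sia=knave, Bella=knight, Ravi=knight, Clio=knight
  Hira=knave, Ines=knight, Boris=knave, Sia=knave, Bella=knight, Ravi=knight, Clio=knave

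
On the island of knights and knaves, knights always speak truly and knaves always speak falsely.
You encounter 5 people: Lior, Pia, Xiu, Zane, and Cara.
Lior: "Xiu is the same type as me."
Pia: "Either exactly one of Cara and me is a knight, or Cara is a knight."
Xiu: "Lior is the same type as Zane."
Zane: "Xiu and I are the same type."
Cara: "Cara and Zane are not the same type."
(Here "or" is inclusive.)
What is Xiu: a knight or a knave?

Xiu is a knight.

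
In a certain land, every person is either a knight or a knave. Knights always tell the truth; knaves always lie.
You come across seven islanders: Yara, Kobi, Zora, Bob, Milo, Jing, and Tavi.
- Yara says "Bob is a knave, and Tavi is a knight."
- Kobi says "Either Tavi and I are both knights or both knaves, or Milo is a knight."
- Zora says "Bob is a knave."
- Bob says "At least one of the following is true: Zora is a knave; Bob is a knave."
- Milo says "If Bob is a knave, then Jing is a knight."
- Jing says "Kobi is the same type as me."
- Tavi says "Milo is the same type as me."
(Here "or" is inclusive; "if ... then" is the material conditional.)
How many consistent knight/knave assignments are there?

4

Consistent assignments:
  Yara=knave, Kobi=knight, Zora=knave, Bob=knight, Milo=knight, Jing=knight, Tavi=knight
  Yara=knave, Kobi=knight, Zora=knave, Bob=knight, Milo=knight, Jing=knight, Tavi=knave
  Yara=knave, Kobi=knight, Zora=knave, Bob=knight, Milo=knight, Jing=knave, Tavi=knight
  Yara=knave, Kobi=knight, Zora=knave, Bob=knight, Milo=knight, Jing=knave, Tavi=knave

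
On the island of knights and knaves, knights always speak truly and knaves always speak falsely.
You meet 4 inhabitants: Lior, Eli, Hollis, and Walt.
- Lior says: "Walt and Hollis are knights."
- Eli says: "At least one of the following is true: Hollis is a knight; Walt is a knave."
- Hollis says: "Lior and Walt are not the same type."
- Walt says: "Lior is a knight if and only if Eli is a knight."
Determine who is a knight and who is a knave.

Lior (knave): "Walt and Hollis are knights" — False. ✓
Eli is a knight; "at least one of the following is true: Hollis is a knight; Walt is a knave" is True, as required.
Hollis is a knave; "Lior and Walt are not the same type" is False, as required.
Walt is a knave, and the claim "Lior is a knight if and only if Eli is a knight" is indeed False.

Lior is a knave, Eli is a knight, Hollis is a knave, and Walt is a knave.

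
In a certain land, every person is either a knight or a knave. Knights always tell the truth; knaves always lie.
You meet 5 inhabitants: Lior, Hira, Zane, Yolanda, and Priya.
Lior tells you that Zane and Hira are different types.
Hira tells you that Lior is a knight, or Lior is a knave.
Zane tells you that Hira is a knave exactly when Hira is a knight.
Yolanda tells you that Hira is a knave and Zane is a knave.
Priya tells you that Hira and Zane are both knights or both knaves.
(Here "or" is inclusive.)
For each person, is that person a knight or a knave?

Lior is a knight, Hira is a knight, Zane is a knave, Yolanda is a knave, and Priya is a knave.

As a knight, Lior's statement "Zane and Hira are different types" should be true; it is.
As a knight, Hira's statement "Lior is a knight, or Lior is a knave" should be true; it is.
As a knave, Zane's statement "Hira is a knave exactly when Hira is a knight" should be false; it is.
Yolanda (knave): "Hira is a knave and Zane is a knave" — false. ✓
Priya is a knave; "Hira and Zane are both knights or both knaves" is false, as required.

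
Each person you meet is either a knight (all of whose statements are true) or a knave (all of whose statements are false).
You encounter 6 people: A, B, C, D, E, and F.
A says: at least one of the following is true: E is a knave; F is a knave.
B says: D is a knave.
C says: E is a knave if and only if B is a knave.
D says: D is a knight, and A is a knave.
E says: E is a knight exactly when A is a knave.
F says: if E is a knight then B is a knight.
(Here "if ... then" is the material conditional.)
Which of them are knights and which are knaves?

A is a knave, B is a knight, C is a knight, D is a knave, E is a knight, and F is a knight.

A (knave): "at least one of the following is true: E is a knave; F is a knave" — false. ✓
B (knight): "D is a knave" — True. ✓
C (knight): "E is a knave if and only if B is a knave" — True. ✓
D (knave): "D is a knight, and A is a knave" — false. ✓
E is a knight; "E is a knight exactly when A is a knave" is True, as required.
F is a knight; "if E is a knight then B is a knight" is True, as required.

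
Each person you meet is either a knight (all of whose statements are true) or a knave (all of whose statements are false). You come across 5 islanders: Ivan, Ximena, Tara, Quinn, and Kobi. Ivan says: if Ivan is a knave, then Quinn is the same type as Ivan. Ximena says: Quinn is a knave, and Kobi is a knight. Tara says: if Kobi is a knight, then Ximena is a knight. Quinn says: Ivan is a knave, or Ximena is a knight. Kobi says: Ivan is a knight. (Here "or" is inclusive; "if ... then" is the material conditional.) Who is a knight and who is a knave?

Ivan is a knave, Ximena is a knave, Tara is a knight, Quinn is a knight, and Kobi is a knave.

Since Ivan is a knave, "if Ivan is a knave, then Quinn is the same type as Ivan" needs to be False, which holds.
As a knave, Ximena's statement "Quinn is a knave, and Kobi is a knight" should be False; it is.
Tara is a knight, and the claim "if Kobi is a knight, then Ximena is a knight" is indeed true.
Quinn is a knight, so "Ivan is a knave, or Ximena is a knight" must be true — and it is.
Kobi is a knave, so "Ivan is a knight" must be False — and it is.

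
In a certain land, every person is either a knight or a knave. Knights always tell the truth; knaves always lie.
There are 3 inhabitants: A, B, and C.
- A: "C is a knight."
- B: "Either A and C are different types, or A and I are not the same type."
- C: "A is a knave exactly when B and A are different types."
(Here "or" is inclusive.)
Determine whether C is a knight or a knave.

C is a knave.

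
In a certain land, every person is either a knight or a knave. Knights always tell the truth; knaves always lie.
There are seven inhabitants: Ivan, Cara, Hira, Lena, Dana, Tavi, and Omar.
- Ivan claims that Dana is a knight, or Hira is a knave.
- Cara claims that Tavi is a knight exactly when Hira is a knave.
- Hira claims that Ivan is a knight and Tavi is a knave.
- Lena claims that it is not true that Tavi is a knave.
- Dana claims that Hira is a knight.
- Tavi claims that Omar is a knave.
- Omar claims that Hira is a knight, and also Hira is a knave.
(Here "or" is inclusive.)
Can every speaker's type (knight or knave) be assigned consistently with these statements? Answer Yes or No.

One consistent assignment: Ivan=knight, Cara=knight, Hira=knave, Lena=knight, Dana=knave, Tavi=knight, Omar=knave.

Yes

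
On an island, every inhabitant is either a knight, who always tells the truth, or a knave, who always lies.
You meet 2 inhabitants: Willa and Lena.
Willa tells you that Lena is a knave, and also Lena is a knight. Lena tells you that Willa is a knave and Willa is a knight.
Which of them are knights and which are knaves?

Knights: none. Knaves: Willa and Lena.

Suppose Willa is a knight. Then Willa's statement "Lena is a knave, and also Lena is a knight" would have to be true. Checking the 2 ways to assign the others, none is consistent with every speaker.
(For instance, with Lena=knave, Willa's claim "Lena is a knave, and also Lena is a knight" comes out false where it would need to be true.)
So Willa must be a knave, making "Lena is a knave, and also Lena is a knight" false. Taking Willa=knave, Lena=knave, each remaining statement checks out:
  Lena (knave): "Willa is a knave and Willa is a knight" — false. ✓
This is the unique consistent assignment.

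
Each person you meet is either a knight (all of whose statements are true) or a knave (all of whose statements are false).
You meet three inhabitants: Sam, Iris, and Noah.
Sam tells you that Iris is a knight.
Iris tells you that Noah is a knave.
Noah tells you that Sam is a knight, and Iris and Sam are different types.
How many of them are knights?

2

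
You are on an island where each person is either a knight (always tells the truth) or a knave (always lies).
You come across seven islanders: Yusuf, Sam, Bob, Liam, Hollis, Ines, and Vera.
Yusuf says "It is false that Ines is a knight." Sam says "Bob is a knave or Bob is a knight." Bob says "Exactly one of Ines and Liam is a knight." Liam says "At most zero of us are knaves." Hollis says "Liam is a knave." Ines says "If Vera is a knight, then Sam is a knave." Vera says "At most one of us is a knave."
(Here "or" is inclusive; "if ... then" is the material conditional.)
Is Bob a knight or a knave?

Bob is a knight.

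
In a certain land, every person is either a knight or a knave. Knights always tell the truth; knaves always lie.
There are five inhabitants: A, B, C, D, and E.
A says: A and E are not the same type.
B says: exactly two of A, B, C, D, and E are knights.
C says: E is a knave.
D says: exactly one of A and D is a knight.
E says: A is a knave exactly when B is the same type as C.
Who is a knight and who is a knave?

Knights: C. Knaves: A, B, D, and E.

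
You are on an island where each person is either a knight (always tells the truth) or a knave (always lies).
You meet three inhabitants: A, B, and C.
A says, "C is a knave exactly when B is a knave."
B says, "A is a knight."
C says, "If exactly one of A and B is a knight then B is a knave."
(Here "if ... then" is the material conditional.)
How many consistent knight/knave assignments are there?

2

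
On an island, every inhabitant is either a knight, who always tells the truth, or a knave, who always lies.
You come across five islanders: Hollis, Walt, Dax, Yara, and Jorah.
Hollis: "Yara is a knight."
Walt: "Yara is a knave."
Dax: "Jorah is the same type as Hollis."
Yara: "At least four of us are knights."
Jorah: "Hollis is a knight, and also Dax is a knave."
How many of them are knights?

2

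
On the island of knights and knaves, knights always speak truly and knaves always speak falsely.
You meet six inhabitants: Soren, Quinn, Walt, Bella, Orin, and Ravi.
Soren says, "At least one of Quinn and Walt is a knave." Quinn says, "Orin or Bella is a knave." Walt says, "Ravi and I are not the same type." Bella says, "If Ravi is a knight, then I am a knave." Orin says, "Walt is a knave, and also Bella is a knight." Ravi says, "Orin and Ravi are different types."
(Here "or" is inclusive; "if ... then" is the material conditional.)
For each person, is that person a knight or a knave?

As a knave, Soren's statement "at least one of Quinn and Walt is a knave" should be false; it is.
As a knight, Quinn's statement "Orin or Bella is a knave" should be true; it is.
Walt is a knight, so "Ravi and I are not the same type" must be true — and it is.
Bella (knight): "if Ravi is a knight, then I am a knave" — true. ✓
Orin is a knave; "Walt is a knave, and also Bella is a knight" is false, as required.
Ravi is a knave; "Orin and Ravi are different types" is false, as required.

Soren is a knave, Quinn is a knight, Walt is a knight, Bella is a knight, Orin is a knave, and Ravi is a knave.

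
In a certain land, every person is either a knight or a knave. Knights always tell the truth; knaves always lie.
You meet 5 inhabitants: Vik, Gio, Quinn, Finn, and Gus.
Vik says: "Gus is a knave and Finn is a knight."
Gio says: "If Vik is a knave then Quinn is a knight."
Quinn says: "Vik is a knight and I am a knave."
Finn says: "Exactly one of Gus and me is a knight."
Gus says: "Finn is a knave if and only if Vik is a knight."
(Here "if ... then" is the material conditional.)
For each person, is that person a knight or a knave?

As a knave, Vik's statement "Gus is a knave and Finn is a knight" should be False; it is.
Gio is a knave, so "if Vik is a knave then Quinn is a knight" must be False — and it is.
Quinn is a knave; "Vik is a knight and I am a knave" is False, as required.
Since Finn is a knave, "exactly one of Gus and me is a knight" needs to be False, which holds.
Gus is a knave, so "Finn is a knave if and only if Vik is a knight" must be False — and it is.

Vik is a knave, Gio is a knave, Quinn is a knave, Finn is a knave, and Gus is a knave.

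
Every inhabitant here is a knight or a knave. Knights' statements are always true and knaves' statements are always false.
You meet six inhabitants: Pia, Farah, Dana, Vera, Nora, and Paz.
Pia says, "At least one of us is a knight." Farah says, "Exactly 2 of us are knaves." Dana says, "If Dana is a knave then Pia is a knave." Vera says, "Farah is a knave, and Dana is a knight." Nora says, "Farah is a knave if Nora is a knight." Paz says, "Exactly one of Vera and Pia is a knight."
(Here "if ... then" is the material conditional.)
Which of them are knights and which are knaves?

Since Pia is a knight, "at least one of us is a knight" needs to be true, which holds.
Since Farah is a knave, "exactly 2 of us are knaves" needs to be False, which holds.
Since Dana is a knave, "if Dana is a knave then Pia is a knave" needs to be False, which holds.
Vera is a knave, so "Farah is a knave, and Dana is a knight" must be False — and it is.
As a knight, Nora's statement "Farah is a knave if Nora is a knight" should be true; it is.
Paz is a knight, so "exactly one of Vera and Pia is a knight" must be true — and it is.

Knights: Pia, Nora, and Paz. Knaves: Farah, Dana, and Vera.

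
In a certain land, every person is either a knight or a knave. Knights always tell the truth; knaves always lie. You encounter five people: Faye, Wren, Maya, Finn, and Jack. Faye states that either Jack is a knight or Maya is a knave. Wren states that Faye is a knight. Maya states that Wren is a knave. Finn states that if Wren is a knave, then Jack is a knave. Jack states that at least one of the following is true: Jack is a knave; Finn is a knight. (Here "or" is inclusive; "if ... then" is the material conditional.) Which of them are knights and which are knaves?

Knights: Faye, Wren, Finn, and Jack. Knaves: Maya.

Suppose Faye is a knave. Then Faye's statement "either Jack is a knight or Maya is a knave" would have to be false. Checking the 16 ways to assign the others, none is consistent with every speaker.
(For instance, with Wren=knight, Maya=knave, Finn=knight, Jack=knight, Faye's claim "either Jack is a knight or Maya is a knave" comes out true where it would need to be false.)
So Faye must be a knight, making "either Jack is a knight or Maya is a knave" true. Taking Faye=knight, Wren=knight, Maya=knave, Finn=knight, Jack=knight, each remaining statement checks out:
  Wren (knight): "Faye is a knight" — true. ✓
  Maya (knave): "Wren is a knave" — false. ✓
  Finn (knight): "if Wren is a knave, then Jack is a knave" — true. ✓
  Jack (knight): "at least one of the following is true: Jack is a knave; Finn is a knight" — true. ✓
This is the unique consistent assignment.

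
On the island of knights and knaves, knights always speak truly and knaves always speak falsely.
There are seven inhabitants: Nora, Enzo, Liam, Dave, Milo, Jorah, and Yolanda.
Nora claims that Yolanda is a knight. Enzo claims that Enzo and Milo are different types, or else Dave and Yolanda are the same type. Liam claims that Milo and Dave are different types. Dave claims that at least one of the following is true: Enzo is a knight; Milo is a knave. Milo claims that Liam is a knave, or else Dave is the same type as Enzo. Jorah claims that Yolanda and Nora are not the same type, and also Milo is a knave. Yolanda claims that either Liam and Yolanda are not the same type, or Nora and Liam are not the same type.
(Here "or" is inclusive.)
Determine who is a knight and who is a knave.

Nora is a knight, so "Yolanda is a knight" must be True — and it is.
Enzo is a knight, and the claim "Enzo and Milo are different types, or else Dave and Yolanda are the same type" is indeed True.
Liam is a knave, and the claim "Milo and Dave are different types" is indeed False.
Dave is a knight, and the claim "at least one of the following is true: Enzo is a knight; Milo is a knave" is indeed True.
Since Milo is a knight, "Liam is a knave, or else Dave is the same type as Enzo" needs to be True, which holds.
Jorah is a knave, so "Yolanda and Nora are not the same type, and also Milo is a knave" must be False — and it is.
Yolanda is a knight, so "either Liam and Yolanda are not the same type, or Nora and Liam are not the same type" must be True — and it is.

Knights: Nora, Enzo, Dave, Milo, and Yolanda. Knaves: Liam and Jorah.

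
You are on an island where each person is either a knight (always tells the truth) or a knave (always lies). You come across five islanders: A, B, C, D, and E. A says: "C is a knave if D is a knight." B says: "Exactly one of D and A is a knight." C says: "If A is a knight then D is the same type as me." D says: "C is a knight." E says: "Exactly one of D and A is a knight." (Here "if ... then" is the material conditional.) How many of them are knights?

4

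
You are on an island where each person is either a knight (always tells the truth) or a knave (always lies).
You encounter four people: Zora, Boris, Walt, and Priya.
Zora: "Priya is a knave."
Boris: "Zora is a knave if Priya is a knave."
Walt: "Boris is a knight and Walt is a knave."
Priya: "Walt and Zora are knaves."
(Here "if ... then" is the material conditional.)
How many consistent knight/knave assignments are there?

1

Consistent assignments:
  Zora=knight, Boris=knave, Walt=knave, Priya=knave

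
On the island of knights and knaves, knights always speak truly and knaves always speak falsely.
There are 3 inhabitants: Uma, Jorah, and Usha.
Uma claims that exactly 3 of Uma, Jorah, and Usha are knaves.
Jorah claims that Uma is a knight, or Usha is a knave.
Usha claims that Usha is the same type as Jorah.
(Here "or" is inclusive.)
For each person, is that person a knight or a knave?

Uma is a knave, Jorah is a knight, and Usha is a knave.

Since Uma is a knave, "exactly 3 of Uma, Jorah, and Usha are knaves" needs to be false, which holds.
Jorah is a knight; "Uma is a knight, or Usha is a knave" is True, as required.
Since Usha is a knave, "Usha is the same type as Jorah" needs to be false, which holds.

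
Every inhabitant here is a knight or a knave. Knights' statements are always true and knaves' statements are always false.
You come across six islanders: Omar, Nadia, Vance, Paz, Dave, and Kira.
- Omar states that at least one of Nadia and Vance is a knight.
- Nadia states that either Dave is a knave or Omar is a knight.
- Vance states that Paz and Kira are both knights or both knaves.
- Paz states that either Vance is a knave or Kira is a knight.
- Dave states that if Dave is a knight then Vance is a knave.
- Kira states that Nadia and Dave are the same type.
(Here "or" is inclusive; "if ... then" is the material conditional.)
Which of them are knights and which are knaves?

Knights: Paz and Dave. Knaves: Omar, Nadia, Vance, and Kira.

As a knave, Omar's statement "at least one of Nadia and Vance is a knight" should be False; it is.
Nadia is a knave, and the claim "either Dave is a knave or Omar is a knight" is indeed False.
Vance is a knave, and the claim "Paz and Kira are both knights or both knaves" is indeed False.
Paz (knight): "either Vance is a knave or Kira is a knight" — True. ✓
Since Dave is a knight, "if Dave is a knight then Vance is a knave" needs to be True, which holds.
Kira (knave): "Nadia and Dave are the same type" — False. ✓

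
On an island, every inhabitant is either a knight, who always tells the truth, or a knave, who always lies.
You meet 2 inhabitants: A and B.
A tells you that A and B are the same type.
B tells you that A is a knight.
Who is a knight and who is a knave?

A is a knight and B is a knight.

Suppose A is a knave. Then A's statement "A and B are the same type" would have to be false. Checking the 2 ways to assign the others, none is consistent with every speaker.
(For instance, with B=knight, B's claim "A is a knight" comes out false where it would need to be true.)
So A must be a knight, making "A and B are the same type" true. Taking A=knight, B=knight, each remaining statement checks out:
  B (knight): "A is a knight" — true. ✓
This is the unique consistent assignment.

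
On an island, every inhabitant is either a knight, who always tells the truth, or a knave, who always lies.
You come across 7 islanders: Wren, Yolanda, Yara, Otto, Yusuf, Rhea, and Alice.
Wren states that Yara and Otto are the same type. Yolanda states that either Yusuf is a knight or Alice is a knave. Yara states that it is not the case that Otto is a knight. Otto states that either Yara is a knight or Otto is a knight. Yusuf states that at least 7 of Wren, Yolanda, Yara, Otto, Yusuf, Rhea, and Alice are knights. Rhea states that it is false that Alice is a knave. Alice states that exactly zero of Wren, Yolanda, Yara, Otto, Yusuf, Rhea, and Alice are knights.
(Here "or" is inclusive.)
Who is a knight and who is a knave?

Wren (knave): "Yara and Otto are the same type" — False. ✓
As a knight, Yolanda's statement "either Yusuf is a knight or Alice is a knave" should be true; it is.
Yara (knave): "it is not the case that Otto is a knight" — False. ✓
Otto is a knight, and the claim "either Yara is a knight or Otto is a knight" is indeed true.
Yusuf is a knave; "at least 7 of Wren, Yolanda, Yara, Otto, Yusuf, Rhea, and Alice are knights" is False, as required.
Rhea is a knave; "it is false that Alice is a knave" is False, as required.
As a knave, Alice's statement "exactly zero of Wren, Yolanda, Yara, Otto, Yusuf, Rhea, and Alice are knights" should be False; it is.

Knights: Yolanda and Otto. Knaves: Wren, Yara, Yusuf, Rhea, and Alice.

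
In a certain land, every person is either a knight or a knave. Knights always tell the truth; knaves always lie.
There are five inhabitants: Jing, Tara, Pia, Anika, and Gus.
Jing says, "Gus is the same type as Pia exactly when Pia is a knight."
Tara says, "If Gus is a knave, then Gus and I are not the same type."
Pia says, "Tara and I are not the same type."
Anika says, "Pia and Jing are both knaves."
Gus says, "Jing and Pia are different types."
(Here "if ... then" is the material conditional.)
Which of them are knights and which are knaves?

Jing is a knave, Tara is a knave, Pia is a knave, Anika is a knight, and Gus is a knave.

Jing is a knave, and the claim "Gus is the same type as Pia exactly when Pia is a knight" is indeed false.
Tara is a knave; "if Gus is a knave, then Gus and I are not the same type" is false, as required.
Pia (knave): "Tara and I are not the same type" — false. ✓
Anika (knight): "Pia and Jing are both knaves" — True. ✓
Gus (knave): "Jing and Pia are different types" — false. ✓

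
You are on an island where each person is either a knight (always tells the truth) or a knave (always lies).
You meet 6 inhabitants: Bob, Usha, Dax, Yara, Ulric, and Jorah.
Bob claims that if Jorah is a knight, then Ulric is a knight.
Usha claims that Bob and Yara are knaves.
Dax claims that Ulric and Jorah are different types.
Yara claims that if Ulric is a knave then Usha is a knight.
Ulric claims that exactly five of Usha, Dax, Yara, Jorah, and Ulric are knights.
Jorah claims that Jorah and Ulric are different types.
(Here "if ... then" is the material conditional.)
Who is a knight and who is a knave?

Bob is a knight, Usha is a knave, Dax is a knave, Yara is a knave, Ulric is a knave, and Jorah is a knave.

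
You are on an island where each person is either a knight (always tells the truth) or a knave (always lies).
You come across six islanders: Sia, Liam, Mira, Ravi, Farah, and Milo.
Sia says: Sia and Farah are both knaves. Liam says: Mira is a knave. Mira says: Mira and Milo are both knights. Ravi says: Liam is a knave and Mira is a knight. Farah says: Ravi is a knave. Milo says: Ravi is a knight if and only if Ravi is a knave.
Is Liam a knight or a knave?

Liam is a knight.

Consistent assignments: {Sia=knave, Liam=knight, Mira=knave, Ravi=knave, Farah=knight, Milo=knave}
In every consistent assignment, Liam is a knight.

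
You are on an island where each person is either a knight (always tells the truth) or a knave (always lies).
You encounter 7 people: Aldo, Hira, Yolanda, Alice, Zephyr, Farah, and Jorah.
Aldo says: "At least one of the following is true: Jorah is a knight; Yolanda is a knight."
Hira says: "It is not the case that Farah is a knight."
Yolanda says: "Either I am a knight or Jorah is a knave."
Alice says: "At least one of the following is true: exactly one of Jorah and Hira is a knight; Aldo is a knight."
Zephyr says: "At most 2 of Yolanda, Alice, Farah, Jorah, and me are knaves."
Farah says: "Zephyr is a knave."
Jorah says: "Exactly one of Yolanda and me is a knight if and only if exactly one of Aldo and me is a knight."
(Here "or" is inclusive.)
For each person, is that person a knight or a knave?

Aldo is a knight, Hira is a knight, Yolanda is a knight, Alice is a knight, Zephyr is a knight, Farah is a knave, and Jorah is a knight.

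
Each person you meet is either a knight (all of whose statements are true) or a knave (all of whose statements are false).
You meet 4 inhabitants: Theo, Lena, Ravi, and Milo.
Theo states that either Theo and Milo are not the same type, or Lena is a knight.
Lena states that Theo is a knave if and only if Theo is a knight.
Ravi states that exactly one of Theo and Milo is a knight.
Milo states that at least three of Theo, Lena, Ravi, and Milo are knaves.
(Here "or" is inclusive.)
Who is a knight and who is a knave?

Theo is a knight, so "either Theo and Milo are not the same type, or Lena is a knight" must be True — and it is.
Lena is a knave; "Theo is a knave if and only if Theo is a knight" is False, as required.
Ravi (knight): "exactly one of Theo and Milo is a knight" — True. ✓
Milo is a knave, so "at least three of Theo, Lena, Ravi, and Milo are knaves" must be False — and it is.

Knights: Theo and Ravi. Knaves: Lena and Milo.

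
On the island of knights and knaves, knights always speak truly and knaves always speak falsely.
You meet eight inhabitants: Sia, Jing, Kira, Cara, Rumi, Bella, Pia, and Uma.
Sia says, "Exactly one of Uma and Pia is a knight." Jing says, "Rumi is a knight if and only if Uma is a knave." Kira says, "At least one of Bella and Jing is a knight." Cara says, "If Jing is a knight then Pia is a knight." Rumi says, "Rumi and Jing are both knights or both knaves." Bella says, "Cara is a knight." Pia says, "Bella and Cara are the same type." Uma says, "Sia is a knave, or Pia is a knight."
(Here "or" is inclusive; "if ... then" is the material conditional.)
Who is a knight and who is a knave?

Sia is a knave; "exactly one of Uma and Pia is a knight" is False, as required.
As a knight, Jing's statement "Rumi is a knight if and only if Uma is a knave" should be true; it is.
Kira is a knight; "at least one of Bella and Jing is a knight" is true, as required.
As a knight, Cara's statement "if Jing is a knight then Pia is a knight" should be true; it is.
Rumi (knave): "Rumi and Jing are both knights or both knaves" — False. ✓
Since Bella is a knight, "Cara is a knight" needs to be true, which holds.
Pia (knight): "Bella and Cara are the same type" — true. ✓
As a knight, Uma's statement "Sia is a knave, or Pia is a knight" should be true; it is.

Sia is a knave, Jing is a knight, Kira is a knight, Cara is a knight, Rumi is a knave, Bella is a knight, Pia is a knight, and Uma is a knight.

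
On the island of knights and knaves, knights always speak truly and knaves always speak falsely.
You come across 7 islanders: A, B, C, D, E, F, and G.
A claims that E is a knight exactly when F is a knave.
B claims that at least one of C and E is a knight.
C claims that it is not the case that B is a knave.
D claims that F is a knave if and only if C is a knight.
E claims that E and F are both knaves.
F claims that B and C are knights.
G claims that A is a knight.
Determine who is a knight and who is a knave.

Since A is a knight, "E is a knight exactly when F is a knave" needs to be True, which holds.
B is a knight; "at least one of C and E is a knight" is True, as required.
C (knight): "it is not the case that B is a knave" — True. ✓
D (knave): "F is a knave if and only if C is a knight" — False. ✓
Since E is a knave, "E and F are both knaves" needs to be False, which holds.
As a knight, F's statement "B and C are knights" should be True; it is.
Since G is a knight, "A is a knight" needs to be True, which holds.

Knights: A, B, C, F, and G. Knaves: D and E.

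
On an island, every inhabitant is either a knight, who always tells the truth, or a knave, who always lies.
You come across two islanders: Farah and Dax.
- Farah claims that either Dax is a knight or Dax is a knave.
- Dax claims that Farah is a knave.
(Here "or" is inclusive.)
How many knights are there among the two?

The unique consistent assignment is Farah=knight, Dax=knave.
That has 1 knight.

1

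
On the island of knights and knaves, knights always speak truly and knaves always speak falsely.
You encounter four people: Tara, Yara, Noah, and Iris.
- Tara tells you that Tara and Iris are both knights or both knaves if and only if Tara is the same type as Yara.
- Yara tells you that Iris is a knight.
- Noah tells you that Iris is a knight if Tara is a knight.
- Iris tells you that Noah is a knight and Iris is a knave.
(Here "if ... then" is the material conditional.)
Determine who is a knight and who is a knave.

Knights: Tara. Knaves: Yara, Noah, and Iris.

As a knight, Tara's statement "Tara and Iris are both knights or both knaves if and only if Tara is the same type as Yara" should be True; it is.
Yara (knave): "Iris is a knight" — False. ✓
Noah (knave): "Iris is a knight if Tara is a knight" — False. ✓
As a knave, Iris's statement "Noah is a knight and Iris is a knave" should be False; it is.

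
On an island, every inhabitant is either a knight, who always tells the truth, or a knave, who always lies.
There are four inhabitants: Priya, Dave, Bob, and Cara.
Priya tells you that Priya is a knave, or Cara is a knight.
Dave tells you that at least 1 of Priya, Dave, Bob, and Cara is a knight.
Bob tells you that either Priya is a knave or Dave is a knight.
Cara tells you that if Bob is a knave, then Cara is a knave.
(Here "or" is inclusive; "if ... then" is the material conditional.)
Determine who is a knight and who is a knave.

Priya is a knight, Dave is a knight, Bob is a knight, and Cara is a knight.

As a knight, Priya's statement "Priya is a knave, or Cara is a knight" should be True; it is.
Dave is a knight, so "at least 1 of Priya, Dave, Bob, and Cara is a knight" must be True — and it is.
Bob is a knight; "either Priya is a knave or Dave is a knight" is True, as required.
Cara is a knight, so "if Bob is a knave, then Cara is a knave" must be True — and it is.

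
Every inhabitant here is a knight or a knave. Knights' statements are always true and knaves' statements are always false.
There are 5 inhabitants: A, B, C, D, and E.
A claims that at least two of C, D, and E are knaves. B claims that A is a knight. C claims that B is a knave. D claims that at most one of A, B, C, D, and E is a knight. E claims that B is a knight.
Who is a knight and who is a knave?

As a knight, A's statement "at least two of C, D, and E are knaves" should be true; it is.
As a knight, B's statement "A is a knight" should be true; it is.
Since C is a knave, "B is a knave" needs to be false, which holds.
D (knave): "at most one of A, B, C, D, and E is a knight" — false. ✓
As a knight, E's statement "B is a knight" should be true; it is.

Knights: A, B, and E. Knaves: C and D.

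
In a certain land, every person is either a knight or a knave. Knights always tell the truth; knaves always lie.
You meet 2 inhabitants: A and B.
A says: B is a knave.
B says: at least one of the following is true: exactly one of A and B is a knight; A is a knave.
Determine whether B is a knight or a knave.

B is a knight.

Consistent assignments: {A=knave, B=knight}
In every consistent assignment, B is a knight.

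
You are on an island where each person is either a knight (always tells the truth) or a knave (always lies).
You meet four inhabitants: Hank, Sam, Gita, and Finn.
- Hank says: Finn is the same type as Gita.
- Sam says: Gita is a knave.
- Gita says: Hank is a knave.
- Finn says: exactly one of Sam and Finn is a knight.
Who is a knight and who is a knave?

Hank is a knave; "Finn is the same type as Gita" is false, as required.
Sam is a knave, and the claim "Gita is a knave" is indeed false.
Gita is a knight, and the claim "Hank is a knave" is indeed true.
Finn (knave): "exactly one of Sam and Finn is a knight" — false. ✓

Knights: Gita. Knaves: Hank, Sam, and Finn.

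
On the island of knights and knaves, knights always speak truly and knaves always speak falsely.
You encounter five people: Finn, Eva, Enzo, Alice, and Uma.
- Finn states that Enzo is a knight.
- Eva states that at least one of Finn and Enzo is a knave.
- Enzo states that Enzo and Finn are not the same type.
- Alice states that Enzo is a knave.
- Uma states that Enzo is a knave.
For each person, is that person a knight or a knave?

Finn is a knave, and the claim "Enzo is a knight" is indeed false.
Eva (knight): "at least one of Finn and Enzo is a knave" — True. ✓
Enzo (knave): "Enzo and Finn are not the same type" — false. ✓
Alice (knight): "Enzo is a knave" — True. ✓
As a knight, Uma's statement "Enzo is a knave" should be True; it is.

Finn is a knave, Eva is a knight, Enzo is a knave, Alice is a knight, and Uma is a knight.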